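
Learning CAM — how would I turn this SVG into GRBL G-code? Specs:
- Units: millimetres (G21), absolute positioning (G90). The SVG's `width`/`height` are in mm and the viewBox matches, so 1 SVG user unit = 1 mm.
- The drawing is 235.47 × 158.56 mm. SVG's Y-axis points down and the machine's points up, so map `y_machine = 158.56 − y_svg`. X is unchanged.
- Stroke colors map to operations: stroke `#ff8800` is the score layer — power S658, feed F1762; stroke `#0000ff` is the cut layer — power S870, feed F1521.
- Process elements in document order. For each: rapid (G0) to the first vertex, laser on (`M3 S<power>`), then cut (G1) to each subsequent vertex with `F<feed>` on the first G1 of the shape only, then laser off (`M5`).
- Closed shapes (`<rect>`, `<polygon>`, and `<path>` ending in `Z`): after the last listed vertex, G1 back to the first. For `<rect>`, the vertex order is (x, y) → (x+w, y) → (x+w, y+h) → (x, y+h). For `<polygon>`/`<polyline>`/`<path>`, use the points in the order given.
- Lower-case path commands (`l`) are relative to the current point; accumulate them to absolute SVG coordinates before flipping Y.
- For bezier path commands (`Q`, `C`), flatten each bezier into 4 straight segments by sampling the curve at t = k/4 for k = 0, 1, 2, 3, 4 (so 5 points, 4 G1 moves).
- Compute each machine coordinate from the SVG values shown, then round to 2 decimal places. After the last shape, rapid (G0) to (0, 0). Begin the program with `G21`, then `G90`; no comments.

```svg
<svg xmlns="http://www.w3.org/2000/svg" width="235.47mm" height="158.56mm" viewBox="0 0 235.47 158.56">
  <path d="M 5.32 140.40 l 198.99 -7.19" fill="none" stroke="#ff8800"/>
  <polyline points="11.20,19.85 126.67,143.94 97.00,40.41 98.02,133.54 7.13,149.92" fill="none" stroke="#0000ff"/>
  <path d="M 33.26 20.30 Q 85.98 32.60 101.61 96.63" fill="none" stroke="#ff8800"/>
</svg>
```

1 u = 1 mm; y_m = 158.56 − y.

[1] `<path>` line segment, #ff8800→score S658 F1762: (5.32,18.16) → (204.31,25.35)

[2] `<polyline>` open polyline, #0000ff→cut S870 F1521: (11.20,138.71) → (126.67,14.62) → (97.00,118.15) → (98.02,25.02) → (7.13,8.64)

[3] `<path>` quadratic bezier, #ff8800→score S658 F1762: (33.26,138.26) → (57.30,128.88) → (76.71,113.03) → (91.48,90.71) → (101.61,61.93)

G21
G90
G0 X5.32 Y18.16
M3 S658
G1 X204.31 Y25.35 F1762
M5
G0 X11.20 Y138.71
M3 S870
G1 X126.67 Y14.62 F1521
G1 X97.00 Y118.15
G1 X98.02 Y25.02
G1 X7.13 Y8.64
M5
G0 X33.26 Y138.26
M3 S658
G1 X57.30 Y128.88 F1762
G1 X76.71 Y113.03
G1 X91.48 Y90.71
G1 X101.61 Y61.93
M5
G0 X0.00 Y0.00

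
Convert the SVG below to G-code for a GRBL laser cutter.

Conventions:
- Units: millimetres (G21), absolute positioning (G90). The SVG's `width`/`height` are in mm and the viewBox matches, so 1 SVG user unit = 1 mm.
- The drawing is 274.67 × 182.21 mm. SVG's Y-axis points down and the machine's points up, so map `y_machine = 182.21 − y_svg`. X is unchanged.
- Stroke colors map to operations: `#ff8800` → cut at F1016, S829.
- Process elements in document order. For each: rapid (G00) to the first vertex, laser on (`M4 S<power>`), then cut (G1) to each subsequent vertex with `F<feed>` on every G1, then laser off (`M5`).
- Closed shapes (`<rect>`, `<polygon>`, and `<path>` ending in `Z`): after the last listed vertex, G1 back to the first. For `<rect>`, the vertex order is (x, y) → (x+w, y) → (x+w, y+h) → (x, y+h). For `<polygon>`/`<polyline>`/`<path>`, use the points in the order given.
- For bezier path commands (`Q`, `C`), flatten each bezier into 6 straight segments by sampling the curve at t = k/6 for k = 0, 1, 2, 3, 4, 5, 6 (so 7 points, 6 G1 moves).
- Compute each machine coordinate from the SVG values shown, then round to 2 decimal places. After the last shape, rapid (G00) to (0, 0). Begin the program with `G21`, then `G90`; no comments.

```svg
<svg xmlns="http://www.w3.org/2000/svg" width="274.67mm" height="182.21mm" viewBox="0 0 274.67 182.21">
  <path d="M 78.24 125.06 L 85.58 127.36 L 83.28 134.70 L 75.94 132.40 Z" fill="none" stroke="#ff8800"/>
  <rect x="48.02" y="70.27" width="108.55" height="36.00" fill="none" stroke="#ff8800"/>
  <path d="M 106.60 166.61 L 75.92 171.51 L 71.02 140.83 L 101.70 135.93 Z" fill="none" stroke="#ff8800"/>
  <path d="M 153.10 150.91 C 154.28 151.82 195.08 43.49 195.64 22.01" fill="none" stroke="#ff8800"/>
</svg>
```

1 u = 1 mm; y_m = 182.21 − y.

[1] `<path>` regular polygon, #ff8800→cut S829 F1016: (78.24,57.15) → (85.58,54.85) → (83.28,47.51) → (75.94,49.81) → (78.24,57.15) (closed)

[2] `<rect>` rectangle, #ff8800→cut S829 F1016: (48.02,111.94) → (156.57,111.94) → (156.57,75.94) → (48.02,75.94) → (48.02,111.94) (closed)

[3] `<path>` regular polygon, #ff8800→cut S829 F1016: (106.60,15.60) → (75.92,10.70) → (71.02,41.38) → (101.70,46.28) → (106.60,15.60) (closed)

[4] `<path>` cubic bezier, #ff8800→cut S829 F1016: (153.10,31.30) → (156.62,39.04) → (164.53,59.54) → (174.60,87.35) → (184.62,117.03) → (192.38,143.13) → (195.64,160.20)

G21
G90
G00 X78.24 Y57.15
M4 S829
G1 X85.58 Y54.85 F1016
G1 X83.28 Y47.51 F1016
G1 X75.94 Y49.81 F1016
G1 X78.24 Y57.15 F1016
M5
G00 X48.02 Y111.94
M4 S829
G1 X156.57 Y111.94 F1016
G1 X156.57 Y75.94 F1016
G1 X48.02 Y75.94 F1016
G1 X48.02 Y111.94 F1016
M5
G00 X106.60 Y15.60
M4 S829
G1 X75.92 Y10.70 F1016
G1 X71.02 Y41.38 F1016
G1 X101.70 Y46.28 F1016
G1 X106.60 Y15.60 F1016
M5
G00 X153.10 Y31.30
M4 S829
G1 X156.62 Y39.04 F1016
G1 X164.53 Y59.54 F1016
G1 X174.60 Y87.35 F1016
G1 X184.62 Y117.03 F1016
G1 X192.38 Y143.13 F1016
G1 X195.64 Y160.20 F1016
M5
G00 X0.00 Y0.00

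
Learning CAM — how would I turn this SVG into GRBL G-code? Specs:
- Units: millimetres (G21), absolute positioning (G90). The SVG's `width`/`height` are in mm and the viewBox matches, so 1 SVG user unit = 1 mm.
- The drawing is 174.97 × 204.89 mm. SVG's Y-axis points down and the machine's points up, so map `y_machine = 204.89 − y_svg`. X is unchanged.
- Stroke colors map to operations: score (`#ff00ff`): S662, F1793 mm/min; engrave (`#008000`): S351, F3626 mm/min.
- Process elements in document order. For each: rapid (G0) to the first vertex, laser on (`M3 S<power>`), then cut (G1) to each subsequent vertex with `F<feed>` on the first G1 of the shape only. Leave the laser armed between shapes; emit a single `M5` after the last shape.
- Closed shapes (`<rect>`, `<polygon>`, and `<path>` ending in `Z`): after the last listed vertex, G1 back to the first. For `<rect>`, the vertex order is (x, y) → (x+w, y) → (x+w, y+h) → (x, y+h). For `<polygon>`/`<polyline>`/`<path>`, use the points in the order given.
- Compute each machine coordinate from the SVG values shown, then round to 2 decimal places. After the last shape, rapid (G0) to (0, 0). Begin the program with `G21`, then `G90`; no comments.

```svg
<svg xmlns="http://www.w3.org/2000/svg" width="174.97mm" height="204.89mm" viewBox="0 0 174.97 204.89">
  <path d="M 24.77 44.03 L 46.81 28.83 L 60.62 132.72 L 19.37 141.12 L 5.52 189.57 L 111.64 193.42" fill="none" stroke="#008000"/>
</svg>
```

viewBox `0 0 174.97 204.89` with mm width/height → 1 unit = 1 mm. Flip: y_m = 204.89 − y_svg.

**Shape 1** — `<path>` open polyline, stroke `#008000` → engrave (S351, F3626). Machine vertices: (24.77,160.86) → (46.81,176.06) → (60.62,72.17) → (19.37,63.77) → (5.52,15.32) → (111.64,11.47). Open path.

G21
G90
G0 X24.77 Y160.86
M3 S351
G1 X46.81 Y176.06 F3626
G1 X60.62 Y72.17
G1 X19.37 Y63.77
G1 X5.52 Y15.32
G1 X111.64 Y11.47
M5
G0 X0.00 Y0.00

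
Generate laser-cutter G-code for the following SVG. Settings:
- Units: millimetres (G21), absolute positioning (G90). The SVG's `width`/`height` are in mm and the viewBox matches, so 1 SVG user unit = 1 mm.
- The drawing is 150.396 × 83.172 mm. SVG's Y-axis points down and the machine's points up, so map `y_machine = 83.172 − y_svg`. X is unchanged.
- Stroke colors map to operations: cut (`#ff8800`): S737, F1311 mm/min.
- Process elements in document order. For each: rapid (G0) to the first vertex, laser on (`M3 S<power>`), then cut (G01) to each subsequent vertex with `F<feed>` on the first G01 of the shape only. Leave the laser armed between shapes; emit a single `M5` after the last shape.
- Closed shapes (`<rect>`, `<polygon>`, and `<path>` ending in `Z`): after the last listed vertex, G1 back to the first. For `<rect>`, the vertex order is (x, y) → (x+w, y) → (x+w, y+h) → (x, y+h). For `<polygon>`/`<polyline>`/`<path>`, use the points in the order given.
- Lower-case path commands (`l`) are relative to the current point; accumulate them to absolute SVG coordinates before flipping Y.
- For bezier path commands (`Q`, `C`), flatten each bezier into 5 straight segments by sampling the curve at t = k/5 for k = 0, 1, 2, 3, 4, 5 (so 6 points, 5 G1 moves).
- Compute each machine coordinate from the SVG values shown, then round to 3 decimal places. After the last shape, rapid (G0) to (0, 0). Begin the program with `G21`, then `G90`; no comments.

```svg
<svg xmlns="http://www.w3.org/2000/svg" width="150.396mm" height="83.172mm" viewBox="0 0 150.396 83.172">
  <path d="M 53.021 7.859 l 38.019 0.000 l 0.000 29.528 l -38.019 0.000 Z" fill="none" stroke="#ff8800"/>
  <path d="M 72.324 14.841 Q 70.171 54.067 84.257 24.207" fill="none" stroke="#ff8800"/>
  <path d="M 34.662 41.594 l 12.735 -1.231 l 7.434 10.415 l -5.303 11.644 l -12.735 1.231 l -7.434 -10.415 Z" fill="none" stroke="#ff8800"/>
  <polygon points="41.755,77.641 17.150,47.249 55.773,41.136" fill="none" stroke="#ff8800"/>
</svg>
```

Since the viewBox matches the mm dimensions, user units are millimetres directly. The only transform is the Y-flip y_m = 83.172 − y_svg.

Shape 1 is a rectangle drawn with `<path>`. Its stroke #ff8800 means cut at S737, F1311. After flipping Y the toolpath is (53.021,75.313) → (91.040,75.313) → (91.040,45.785) → (53.021,45.785) → (53.021,75.313), returning to the start.

Shape 2 is a quadratic bezier drawn with `<path>`. Its stroke #ff8800 means cut at S737, F1311. After flipping Y the toolpath is (72.324,68.331) → (72.112,55.404) → (73.200,48.004) → (75.586,46.131) → (79.272,49.784) → (84.257,58.965).

Shape 3 is a regular polygon drawn with `<path>`. Its stroke #ff8800 means cut at S737, F1311. After flipping Y the toolpath is (34.662,41.578) → (47.397,42.809) → (54.831,32.394) → (49.528,20.750) → (36.793,19.519) → (29.359,29.934) → (34.662,41.578), returning to the start.

Shape 4 is a regular polygon drawn with `<polygon>`. Its stroke #ff8800 means cut at S737, F1311. After flipping Y the toolpath is (41.755,5.531) → (17.150,35.923) → (55.773,42.036) → (41.755,5.531), returning to the start.

G21
G90
G0 X53.021 Y75.313
M3 S737
G01 X91.040 Y75.313 F1311
G01 X91.040 Y45.785
G01 X53.021 Y45.785
G01 X53.021 Y75.313
G0 X72.324 Y68.331
M3 S737
G01 X72.112 Y55.404 F1311
G01 X73.200 Y48.004
G01 X75.586 Y46.131
G01 X79.272 Y49.784
G01 X84.257 Y58.965
G0 X34.662 Y41.578
M3 S737
G01 X47.397 Y42.809 F1311
G01 X54.831 Y32.394
G01 X49.528 Y20.750
G01 X36.793 Y19.519
G01 X29.359 Y29.934
G01 X34.662 Y41.578
G0 X41.755 Y5.531
M3 S737
G01 X17.150 Y35.923 F1311
G01 X55.773 Y42.036
G01 X41.755 Y5.531
M5
G0 X0.000 Y0.000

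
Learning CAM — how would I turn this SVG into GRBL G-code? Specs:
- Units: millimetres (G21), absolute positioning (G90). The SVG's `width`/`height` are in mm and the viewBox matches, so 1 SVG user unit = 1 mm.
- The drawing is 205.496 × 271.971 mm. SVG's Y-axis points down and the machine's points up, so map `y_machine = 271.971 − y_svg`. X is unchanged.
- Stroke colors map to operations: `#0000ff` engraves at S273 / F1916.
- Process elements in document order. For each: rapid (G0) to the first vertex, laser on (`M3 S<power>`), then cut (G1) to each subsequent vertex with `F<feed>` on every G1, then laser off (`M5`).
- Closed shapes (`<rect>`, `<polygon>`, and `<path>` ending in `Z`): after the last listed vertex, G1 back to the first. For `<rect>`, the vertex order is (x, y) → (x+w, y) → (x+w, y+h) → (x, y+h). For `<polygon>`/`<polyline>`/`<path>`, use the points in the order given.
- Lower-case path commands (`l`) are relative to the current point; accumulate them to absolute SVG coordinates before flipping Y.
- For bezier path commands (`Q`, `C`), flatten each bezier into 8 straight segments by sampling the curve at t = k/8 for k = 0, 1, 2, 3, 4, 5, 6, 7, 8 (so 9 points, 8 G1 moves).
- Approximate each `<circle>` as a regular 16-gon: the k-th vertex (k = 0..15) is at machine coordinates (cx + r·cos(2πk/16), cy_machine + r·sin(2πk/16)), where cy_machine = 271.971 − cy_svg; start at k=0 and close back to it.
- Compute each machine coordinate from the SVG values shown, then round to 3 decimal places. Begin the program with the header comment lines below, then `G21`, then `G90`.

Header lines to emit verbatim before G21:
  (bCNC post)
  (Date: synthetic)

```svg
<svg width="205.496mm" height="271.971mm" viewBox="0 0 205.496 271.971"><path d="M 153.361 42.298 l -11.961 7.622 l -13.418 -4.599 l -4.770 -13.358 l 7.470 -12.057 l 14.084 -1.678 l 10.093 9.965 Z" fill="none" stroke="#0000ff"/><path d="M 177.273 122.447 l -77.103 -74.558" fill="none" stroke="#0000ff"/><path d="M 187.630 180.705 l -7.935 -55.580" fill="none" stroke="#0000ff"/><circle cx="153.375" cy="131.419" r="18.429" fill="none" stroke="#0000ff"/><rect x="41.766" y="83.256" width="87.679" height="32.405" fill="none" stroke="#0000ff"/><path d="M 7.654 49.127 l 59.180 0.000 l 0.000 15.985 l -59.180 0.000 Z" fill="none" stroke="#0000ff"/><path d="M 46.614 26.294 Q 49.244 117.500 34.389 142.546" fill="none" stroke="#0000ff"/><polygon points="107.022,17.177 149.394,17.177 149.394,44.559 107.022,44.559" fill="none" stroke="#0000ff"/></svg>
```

Since the viewBox matches the mm dimensions, user units are millimetres directly. The only transform is the Y-flip y_m = 271.971 − y_svg.

Shape 1 is a regular polygon drawn with `<path>`. Its stroke #0000ff means engrave at S273, F1916. After flipping Y the toolpath is (153.361,229.673) → (141.400,222.051) → (127.982,226.650) → (123.212,240.008) → (130.682,252.065) → (144.766,253.743) → (154.859,243.778) → (153.361,229.673), returning to the start.

Shape 2 is a line segment drawn with `<path>`. Its stroke #0000ff means engrave at S273, F1916. After flipping Y the toolpath is (177.273,149.524) → (100.170,224.082).

Shape 3 is a line segment drawn with `<path>`. Its stroke #0000ff means engrave at S273, F1916. After flipping Y the toolpath is (187.630,91.266) → (179.695,146.846).

Shape 4 is a circle drawn with `<circle>`. Its stroke #0000ff means engrave at S273, F1916. After flipping Y the toolpath is (171.804,140.552) → (170.401,147.604) → (166.406,153.583) → (160.427,157.578) → (153.375,158.981) → (146.323,157.578) → (140.344,153.583) → (136.349,147.604) → (134.946,140.552) → (136.349,133.500) → (140.344,127.521) → (146.323,123.526) → (153.375,122.123) → (160.427,123.526) → (166.406,127.521) → (170.401,133.500) → (171.804,140.552), returning to the start.

Shape 5 is a rectangle drawn with `<rect>`. Its stroke #0000ff means engrave at S273, F1916. After flipping Y the toolpath is (41.766,188.715) → (129.445,188.715) → (129.445,156.310) → (41.766,156.310) → (41.766,188.715), returning to the start.

Shape 6 is a rectangle drawn with `<path>`. Its stroke #0000ff means engrave at S273, F1916. After flipping Y the toolpath is (7.654,222.844) → (66.834,222.844) → (66.834,206.859) → (7.654,206.859) → (7.654,222.844), returning to the start.

Shape 7 is a quadratic bezier drawn with `<path>`. Its stroke #0000ff means engrave at S273, F1916. After flipping Y the toolpath is (46.614,245.677) → (46.998,223.909) → (46.836,204.209) → (46.128,186.576) → (44.873,171.011) → (43.071,157.513) → (40.724,146.083) → (37.830,136.720) → (34.389,129.425).

Shape 8 is a rectangle drawn with `<polygon>`. Its stroke #0000ff means engrave at S273, F1916. After flipping Y the toolpath is (107.022,254.794) → (149.394,254.794) → (149.394,227.412) → (107.022,227.412) → (107.022,254.794), returning to the start.

(bCNC post)
(Date: synthetic)
G21
G90
G0 X153.361 Y229.673
M3 S273
G1 X141.400 Y222.051 F1916
G1 X127.982 Y226.650 F1916
G1 X123.212 Y240.008 F1916
G1 X130.682 Y252.065 F1916
G1 X144.766 Y253.743 F1916
G1 X154.859 Y243.778 F1916
G1 X153.361 Y229.673 F1916
M5
G0 X177.273 Y149.524
M3 S273
G1 X100.170 Y224.082 F1916
M5
G0 X187.630 Y91.266
M3 S273
G1 X179.695 Y146.846 F1916
M5
G0 X171.804 Y140.552
M3 S273
G1 X170.401 Y147.604 F1916
G1 X166.406 Y153.583 F1916
G1 X160.427 Y157.578 F1916
G1 X153.375 Y158.981 F1916
G1 X146.323 Y157.578 F1916
G1 X140.344 Y153.583 F1916
G1 X136.349 Y147.604 F1916
G1 X134.946 Y140.552 F1916
G1 X136.349 Y133.500 F1916
G1 X140.344 Y127.521 F1916
G1 X146.323 Y123.526 F1916
G1 X153.375 Y122.123 F1916
G1 X160.427 Y123.526 F1916
G1 X166.406 Y127.521 F1916
G1 X170.401 Y133.500 F1916
G1 X171.804 Y140.552 F1916
M5
G0 X41.766 Y188.715
M3 S273
G1 X129.445 Y188.715 F1916
G1 X129.445 Y156.310 F1916
G1 X41.766 Y156.310 F1916
G1 X41.766 Y188.715 F1916
M5
G0 X7.654 Y222.844
M3 S273
G1 X66.834 Y222.844 F1916
G1 X66.834 Y206.859 F1916
G1 X7.654 Y206.859 F1916
G1 X7.654 Y222.844 F1916
M5
G0 X46.614 Y245.677
M3 S273
G1 X46.998 Y223.909 F1916
G1 X46.836 Y204.209 F1916
G1 X46.128 Y186.576 F1916
G1 X44.873 Y171.011 F1916
G1 X43.071 Y157.513 F1916
G1 X40.724 Y146.083 F1916
G1 X37.830 Y136.720 F1916
G1 X34.389 Y129.425 F1916
M5
G0 X107.022 Y254.794
M3 S273
G1 X149.394 Y254.794 F1916
G1 X149.394 Y227.412 F1916
G1 X107.022 Y227.412 F1916
G1 X107.022 Y254.794 F1916
M5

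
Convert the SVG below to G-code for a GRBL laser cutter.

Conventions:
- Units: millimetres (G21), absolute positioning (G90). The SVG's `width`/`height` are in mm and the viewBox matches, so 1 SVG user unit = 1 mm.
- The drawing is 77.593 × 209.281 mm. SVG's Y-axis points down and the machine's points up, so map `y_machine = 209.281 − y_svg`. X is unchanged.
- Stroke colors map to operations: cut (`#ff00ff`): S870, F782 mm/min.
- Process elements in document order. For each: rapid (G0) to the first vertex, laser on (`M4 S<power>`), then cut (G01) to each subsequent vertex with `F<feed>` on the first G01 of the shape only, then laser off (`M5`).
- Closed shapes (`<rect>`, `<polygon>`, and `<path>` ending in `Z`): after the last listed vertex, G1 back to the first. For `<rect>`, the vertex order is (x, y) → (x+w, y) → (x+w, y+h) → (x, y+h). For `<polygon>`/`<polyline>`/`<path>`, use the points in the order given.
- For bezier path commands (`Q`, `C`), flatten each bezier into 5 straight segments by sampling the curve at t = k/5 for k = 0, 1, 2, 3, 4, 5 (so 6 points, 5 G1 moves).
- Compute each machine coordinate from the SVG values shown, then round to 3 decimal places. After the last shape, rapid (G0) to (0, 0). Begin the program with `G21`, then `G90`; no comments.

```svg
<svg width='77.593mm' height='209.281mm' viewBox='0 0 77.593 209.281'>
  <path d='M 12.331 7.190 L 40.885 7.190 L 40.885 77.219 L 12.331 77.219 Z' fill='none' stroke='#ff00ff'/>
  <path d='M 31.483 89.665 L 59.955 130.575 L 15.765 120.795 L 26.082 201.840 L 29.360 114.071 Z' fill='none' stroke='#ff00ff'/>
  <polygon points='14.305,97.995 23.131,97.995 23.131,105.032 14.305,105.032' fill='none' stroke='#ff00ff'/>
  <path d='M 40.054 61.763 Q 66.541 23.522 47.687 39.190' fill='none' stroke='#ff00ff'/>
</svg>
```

G21
G90
G0 X12.331 Y202.091
M4 S870
G01 X40.885 Y202.091 F782
G01 X40.885 Y132.062
G01 X12.331 Y132.062
G01 X12.331 Y202.091
M5
G0 X31.483 Y119.616
M4 S870
G01 X59.955 Y78.706 F782
G01 X15.765 Y88.486
G01 X26.082 Y7.441
G01 X29.360 Y95.210
G01 X31.483 Y119.616
M5
G0 X14.305 Y111.286
M4 S870
G01 X23.131 Y111.286 F782
G01 X23.131 Y104.249
G01 X14.305 Y104.249
G01 X14.305 Y111.286
M5
G0 X40.054 Y147.518
M4 S870
G01 X48.835 Y160.658 F782
G01 X53.989 Y169.485
G01 X55.516 Y174.000
G01 X53.415 Y174.202
G01 X47.687 Y170.091
M5
G0 X0.000 Y0.000

viewBox `0 0 77.593 209.281` with mm width/height → 1 unit = 1 mm. Flip: y_m = 209.281 − y_svg.

**Shape 1** — `<path>` rectangle, stroke `#ff00ff` → cut (S870, F782). Machine vertices: (12.331,202.091) → (40.885,202.091) → (40.885,132.062) → (12.331,132.062) → (12.331,202.091). Closed: final G1 returns to the first vertex.

**Shape 2** — `<path>` closed polygon, stroke `#ff00ff` → cut (S870, F782). Machine vertices: (31.483,119.616) → (59.955,78.706) → (15.765,88.486) → (26.082,7.441) → (29.360,95.210) → (31.483,119.616). Closed: final G1 returns to the first vertex.

**Shape 3** — `<polygon>` rectangle, stroke `#ff00ff` → cut (S870, F782). Machine vertices: (14.305,111.286) → (23.131,111.286) → (23.131,104.249) → (14.305,104.249) → (14.305,111.286). Closed: final G1 returns to the first vertex.

**Shape 4** — `<path>` quadratic bezier, stroke `#ff00ff` → cut (S870, F782). Control points (SVG): P0=(40.054,61.763), P1=(66.541,23.522), P2=(47.687,39.190); sampled at t=k/5. Machine vertices: (40.054,147.518) → (48.835,160.658) → (53.989,169.485) → (55.516,174.000) → (53.415,174.202) → (47.687,170.091). Open path.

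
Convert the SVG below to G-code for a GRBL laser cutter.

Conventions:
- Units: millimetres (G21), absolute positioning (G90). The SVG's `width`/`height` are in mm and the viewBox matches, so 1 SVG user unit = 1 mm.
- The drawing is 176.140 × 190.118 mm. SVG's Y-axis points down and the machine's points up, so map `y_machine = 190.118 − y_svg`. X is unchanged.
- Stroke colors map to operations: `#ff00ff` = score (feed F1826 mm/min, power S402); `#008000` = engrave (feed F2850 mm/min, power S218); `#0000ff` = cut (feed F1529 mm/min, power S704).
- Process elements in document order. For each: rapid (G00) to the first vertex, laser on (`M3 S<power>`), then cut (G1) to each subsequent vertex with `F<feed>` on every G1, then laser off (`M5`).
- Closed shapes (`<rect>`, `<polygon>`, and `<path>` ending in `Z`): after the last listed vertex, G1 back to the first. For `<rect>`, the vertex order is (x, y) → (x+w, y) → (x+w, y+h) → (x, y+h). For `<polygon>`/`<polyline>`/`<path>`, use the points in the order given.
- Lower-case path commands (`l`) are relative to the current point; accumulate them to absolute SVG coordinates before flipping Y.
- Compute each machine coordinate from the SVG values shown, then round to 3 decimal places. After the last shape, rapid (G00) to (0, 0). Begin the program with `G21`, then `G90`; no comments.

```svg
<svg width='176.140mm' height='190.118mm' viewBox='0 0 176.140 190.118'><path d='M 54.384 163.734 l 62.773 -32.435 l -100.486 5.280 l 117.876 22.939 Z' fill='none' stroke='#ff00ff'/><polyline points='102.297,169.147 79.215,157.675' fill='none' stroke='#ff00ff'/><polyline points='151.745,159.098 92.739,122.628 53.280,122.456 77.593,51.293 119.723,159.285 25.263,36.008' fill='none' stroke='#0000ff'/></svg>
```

Since the viewBox matches the mm dimensions, user units are millimetres directly. The only transform is the Y-flip y_m = 190.118 − y_svg.

Shape 1 is a closed polygon drawn with `<path>`. Its stroke #ff00ff means score at S402, F1826. After flipping Y the toolpath is (54.384,26.384) → (117.157,58.819) → (16.671,53.539) → (134.547,30.600) → (54.384,26.384), returning to the start.

Shape 2 is a line segment drawn with `<polyline>`. Its stroke #ff00ff means score at S402, F1826. After flipping Y the toolpath is (102.297,20.971) → (79.215,32.443).

Shape 3 is a open polyline drawn with `<polyline>`. Its stroke #0000ff means cut at S704, F1529. After flipping Y the toolpath is (151.745,31.020) → (92.739,67.490) → (53.280,67.662) → (77.593,138.825) → (119.723,30.833) → (25.263,154.110).

G21
G90
G00 X54.384 Y26.384
M3 S402
G1 X117.157 Y58.819 F1826
G1 X16.671 Y53.539 F1826
G1 X134.547 Y30.600 F1826
G1 X54.384 Y26.384 F1826
M5
G00 X102.297 Y20.971
M3 S402
G1 X79.215 Y32.443 F1826
M5
G00 X151.745 Y31.020
M3 S704
G1 X92.739 Y67.490 F1529
G1 X53.280 Y67.662 F1529
G1 X77.593 Y138.825 F1529
G1 X119.723 Y30.833 F1529
G1 X25.263 Y154.110 F1529
M5
G00 X0.000 Y0.000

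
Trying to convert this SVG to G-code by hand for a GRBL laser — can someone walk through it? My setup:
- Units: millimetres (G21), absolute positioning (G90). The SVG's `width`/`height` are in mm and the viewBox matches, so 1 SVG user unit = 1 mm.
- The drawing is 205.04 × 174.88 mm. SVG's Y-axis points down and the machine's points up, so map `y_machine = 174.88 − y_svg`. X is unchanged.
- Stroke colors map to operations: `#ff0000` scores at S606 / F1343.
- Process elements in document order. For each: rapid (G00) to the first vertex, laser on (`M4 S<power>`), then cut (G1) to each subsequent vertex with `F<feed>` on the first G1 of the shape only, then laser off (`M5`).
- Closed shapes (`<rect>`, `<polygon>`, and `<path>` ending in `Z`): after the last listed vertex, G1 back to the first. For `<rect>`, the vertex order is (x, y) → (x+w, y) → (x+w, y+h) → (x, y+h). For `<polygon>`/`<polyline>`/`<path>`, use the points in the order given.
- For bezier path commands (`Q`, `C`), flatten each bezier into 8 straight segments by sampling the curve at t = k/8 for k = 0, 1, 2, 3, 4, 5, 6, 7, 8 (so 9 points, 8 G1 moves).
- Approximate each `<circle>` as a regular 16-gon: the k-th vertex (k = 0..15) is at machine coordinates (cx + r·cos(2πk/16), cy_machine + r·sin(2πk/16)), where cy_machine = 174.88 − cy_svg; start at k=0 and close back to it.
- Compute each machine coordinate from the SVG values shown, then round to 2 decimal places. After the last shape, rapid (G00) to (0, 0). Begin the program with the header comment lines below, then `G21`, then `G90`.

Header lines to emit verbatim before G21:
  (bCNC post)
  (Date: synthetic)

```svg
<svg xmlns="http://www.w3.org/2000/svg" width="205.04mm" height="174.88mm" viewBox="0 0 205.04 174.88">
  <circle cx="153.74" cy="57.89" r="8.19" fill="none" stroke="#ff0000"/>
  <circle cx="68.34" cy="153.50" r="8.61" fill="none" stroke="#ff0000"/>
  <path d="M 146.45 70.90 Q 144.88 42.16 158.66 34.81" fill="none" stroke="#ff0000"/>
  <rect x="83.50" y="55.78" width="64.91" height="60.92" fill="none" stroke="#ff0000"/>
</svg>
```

(bCNC post)
(Date: synthetic)
G21
G90
G00 X161.93 Y116.99
M4 S606
G1 X161.31 Y120.12 F1343
G1 X159.53 Y122.78
G1 X156.87 Y124.56
G1 X153.74 Y125.18
G1 X150.61 Y124.56
G1 X147.95 Y122.78
G1 X146.17 Y120.12
G1 X145.55 Y116.99
G1 X146.17 Y113.86
G1 X147.95 Y111.20
G1 X150.61 Y109.42
G1 X153.74 Y108.80
G1 X156.87 Y109.42
G1 X159.53 Y111.20
G1 X161.31 Y113.86
G1 X161.93 Y116.99
M5
G00 X76.95 Y21.38
M4 S606
G1 X76.29 Y24.67 F1343
G1 X74.43 Y27.47
G1 X71.63 Y29.33
G1 X68.34 Y29.99
G1 X65.05 Y29.33
G1 X62.25 Y27.47
G1 X60.39 Y24.67
G1 X59.73 Y21.38
G1 X60.39 Y18.09
G1 X62.25 Y15.29
G1 X65.05 Y13.43
G1 X68.34 Y12.77
G1 X71.63 Y13.43
G1 X74.43 Y15.29
G1 X76.29 Y18.09
G1 X76.95 Y21.38
M5
G00 X146.45 Y103.98
M4 S606
G1 X146.30 Y110.83 F1343
G1 X146.62 Y117.01
G1 X147.43 Y122.53
G1 X148.72 Y127.37
G1 X150.48 Y131.55
G1 X152.73 Y135.06
G1 X155.45 Y137.90
G1 X158.66 Y140.07
M5
G00 X83.50 Y119.10
M4 S606
G1 X148.41 Y119.10 F1343
G1 X148.41 Y58.18
G1 X83.50 Y58.18
G1 X83.50 Y119.10
M5
G00 X0.00 Y0.00

Since the viewBox matches the mm dimensions, user units are millimetres directly. The only transform is the Y-flip y_m = 174.88 − y_svg.

Shape 1 is a circle drawn with `<circle>`. Its stroke #ff0000 means score at S606, F1343. After flipping Y the toolpath is (161.93,116.99) → (161.31,120.12) → (159.53,122.78) → (156.87,124.56) → (153.74,125.18) → (150.61,124.56) → (147.95,122.78) → (146.17,120.12) → (145.55,116.99) → (146.17,113.86) → (147.95,111.20) → (150.61,109.42) → (153.74,108.80) → (156.87,109.42) → (159.53,111.20) → (161.31,113.86) → (161.93,116.99), returning to the start.

Shape 2 is a circle drawn with `<circle>`. Its stroke #ff0000 means score at S606, F1343. After flipping Y the toolpath is (76.95,21.38) → (76.29,24.67) → (74.43,27.47) → (71.63,29.33) → (68.34,29.99) → (65.05,29.33) → (62.25,27.47) → (60.39,24.67) → (59.73,21.38) → (60.39,18.09) → (62.25,15.29) → (65.05,13.43) → (68.34,12.77) → (71.63,13.43) → (74.43,15.29) → (76.29,18.09) → (76.95,21.38), returning to the start.

Shape 3 is a quadratic bezier drawn with `<path>`. Its stroke #ff0000 means score at S606, F1343. After flipping Y the toolpath is (146.45,103.98) → (146.30,110.83) → (146.62,117.01) → (147.43,122.53) → (148.72,127.37) → (150.48,131.55) → (152.73,135.06) → (155.45,137.90) → (158.66,140.07).

Shape 4 is a rectangle drawn with `<rect>`. Its stroke #ff0000 means score at S606, F1343. After flipping Y the toolpath is (83.50,119.10) → (148.41,119.10) → (148.41,58.18) → (83.50,58.18) → (83.50,119.10), returning to the start.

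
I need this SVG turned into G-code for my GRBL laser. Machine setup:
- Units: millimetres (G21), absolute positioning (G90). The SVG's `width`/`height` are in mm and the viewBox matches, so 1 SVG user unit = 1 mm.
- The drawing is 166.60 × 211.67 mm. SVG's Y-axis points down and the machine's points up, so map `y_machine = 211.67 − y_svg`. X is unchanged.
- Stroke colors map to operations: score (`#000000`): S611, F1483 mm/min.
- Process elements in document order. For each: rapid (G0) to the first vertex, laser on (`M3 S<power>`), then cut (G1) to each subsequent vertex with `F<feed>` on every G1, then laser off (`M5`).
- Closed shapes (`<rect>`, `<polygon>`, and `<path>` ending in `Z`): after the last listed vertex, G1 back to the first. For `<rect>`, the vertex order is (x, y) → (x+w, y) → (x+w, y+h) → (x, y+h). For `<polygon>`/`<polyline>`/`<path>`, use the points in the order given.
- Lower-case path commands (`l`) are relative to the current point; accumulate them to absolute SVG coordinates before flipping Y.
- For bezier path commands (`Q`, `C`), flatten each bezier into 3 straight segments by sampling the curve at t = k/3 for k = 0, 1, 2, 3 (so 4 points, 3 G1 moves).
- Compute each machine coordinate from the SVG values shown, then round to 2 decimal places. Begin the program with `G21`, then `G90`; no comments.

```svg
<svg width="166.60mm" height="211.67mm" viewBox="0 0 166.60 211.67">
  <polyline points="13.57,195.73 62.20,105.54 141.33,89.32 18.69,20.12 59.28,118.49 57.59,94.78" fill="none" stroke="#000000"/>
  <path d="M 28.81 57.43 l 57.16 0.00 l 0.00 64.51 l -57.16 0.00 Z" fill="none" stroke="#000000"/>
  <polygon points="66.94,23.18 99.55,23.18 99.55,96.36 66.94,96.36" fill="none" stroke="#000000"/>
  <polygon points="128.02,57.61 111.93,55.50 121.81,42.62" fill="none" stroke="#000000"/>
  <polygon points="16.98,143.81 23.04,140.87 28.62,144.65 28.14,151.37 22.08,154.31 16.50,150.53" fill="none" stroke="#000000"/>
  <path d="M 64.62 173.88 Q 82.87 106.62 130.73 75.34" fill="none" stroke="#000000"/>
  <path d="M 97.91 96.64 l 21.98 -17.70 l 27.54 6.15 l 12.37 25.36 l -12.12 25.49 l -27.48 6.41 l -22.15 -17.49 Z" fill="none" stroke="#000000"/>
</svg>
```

G21
G90
G0 X13.57 Y15.94
M3 S611
G1 X62.20 Y106.13 F1483
G1 X141.33 Y122.35 F1483
G1 X18.69 Y191.55 F1483
G1 X59.28 Y93.18 F1483
G1 X57.59 Y116.89 F1483
M5
G0 X28.81 Y154.24
M3 S611
G1 X85.97 Y154.24 F1483
G1 X85.97 Y89.73 F1483
G1 X28.81 Y89.73 F1483
G1 X28.81 Y154.24 F1483
M5
G0 X66.94 Y188.49
M3 S611
G1 X99.55 Y188.49 F1483
G1 X99.55 Y115.31 F1483
G1 X66.94 Y115.31 F1483
G1 X66.94 Y188.49 F1483
M5
G0 X128.02 Y154.06
M3 S611
G1 X111.93 Y156.17 F1483
G1 X121.81 Y169.05 F1483
G1 X128.02 Y154.06 F1483
M5
G0 X16.98 Y67.86
M3 S611
G1 X23.04 Y70.80 F1483
G1 X28.62 Y67.02 F1483
G1 X28.14 Y60.30 F1483
G1 X22.08 Y57.36 F1483
G1 X16.50 Y61.14 F1483
G1 X16.98 Y67.86 F1483
M5
G0 X64.62 Y37.79
M3 S611
G1 X80.08 Y78.63 F1483
G1 X102.11 Y111.48 F1483
G1 X130.73 Y136.33 F1483
M5
G0 X97.91 Y115.03
M3 S611
G1 X119.89 Y132.73 F1483
G1 X147.43 Y126.58 F1483
G1 X159.80 Y101.22 F1483
G1 X147.68 Y75.73 F1483
G1 X120.20 Y69.32 F1483
G1 X98.05 Y86.81 F1483
G1 X97.91 Y115.03 F1483
M5

viewBox `0 0 166.60 211.67` with mm width/height → 1 unit = 1 mm. Flip: y_m = 211.67 − y_svg.

**Shape 1** — `<polyline>` open polyline, stroke `#000000` → score (S611, F1483). Machine vertices: (13.57,15.94) → (62.20,106.13) → (141.33,122.35) → (18.69,191.55) → (59.28,93.18) → (57.59,116.89). Open path.

**Shape 2** — `<path>` rectangle, stroke `#000000` → score (S611, F1483). Machine vertices: (28.81,154.24) → (85.97,154.24) → (85.97,89.73) → (28.81,89.73) → (28.81,154.24). Closed: final G1 returns to the first vertex.

**Shape 3** — `<polygon>` rectangle, stroke `#000000` → score (S611, F1483). Machine vertices: (66.94,188.49) → (99.55,188.49) → (99.55,115.31) → (66.94,115.31) → (66.94,188.49). Closed: final G1 returns to the first vertex.

**Shape 4** — `<polygon>` regular polygon, stroke `#000000` → score (S611, F1483). Machine vertices: (128.02,154.06) → (111.93,156.17) → (121.81,169.05) → (128.02,154.06). Closed: final G1 returns to the first vertex.

**Shape 5** — `<polygon>` regular polygon, stroke `#000000` → score (S611, F1483). Machine vertices: (16.98,67.86) → (23.04,70.80) → (28.62,67.02) → (28.14,60.30) → (22.08,57.36) → (16.50,61.14) → (16.98,67.86). Closed: final G1 returns to the first vertex.

**Shape 6** — `<path>` quadratic bezier, stroke `#000000` → score (S611, F1483). Control points (SVG): P0=(64.62,173.88), P1=(82.87,106.62), P2=(130.73,75.34); sampled at t=k/3. Machine vertices: (64.62,37.79) → (80.08,78.63) → (102.11,111.48) → (130.73,136.33). Open path.

**Shape 7** — `<path>` regular polygon, stroke `#000000` → score (S611, F1483). Machine vertices: (97.91,115.03) → (119.89,132.73) → (147.43,126.58) → (159.80,101.22) → (147.68,75.73) → (120.20,69.32) → (98.05,86.81) → (97.91,115.03). Closed: final G1 returns to the first vertex.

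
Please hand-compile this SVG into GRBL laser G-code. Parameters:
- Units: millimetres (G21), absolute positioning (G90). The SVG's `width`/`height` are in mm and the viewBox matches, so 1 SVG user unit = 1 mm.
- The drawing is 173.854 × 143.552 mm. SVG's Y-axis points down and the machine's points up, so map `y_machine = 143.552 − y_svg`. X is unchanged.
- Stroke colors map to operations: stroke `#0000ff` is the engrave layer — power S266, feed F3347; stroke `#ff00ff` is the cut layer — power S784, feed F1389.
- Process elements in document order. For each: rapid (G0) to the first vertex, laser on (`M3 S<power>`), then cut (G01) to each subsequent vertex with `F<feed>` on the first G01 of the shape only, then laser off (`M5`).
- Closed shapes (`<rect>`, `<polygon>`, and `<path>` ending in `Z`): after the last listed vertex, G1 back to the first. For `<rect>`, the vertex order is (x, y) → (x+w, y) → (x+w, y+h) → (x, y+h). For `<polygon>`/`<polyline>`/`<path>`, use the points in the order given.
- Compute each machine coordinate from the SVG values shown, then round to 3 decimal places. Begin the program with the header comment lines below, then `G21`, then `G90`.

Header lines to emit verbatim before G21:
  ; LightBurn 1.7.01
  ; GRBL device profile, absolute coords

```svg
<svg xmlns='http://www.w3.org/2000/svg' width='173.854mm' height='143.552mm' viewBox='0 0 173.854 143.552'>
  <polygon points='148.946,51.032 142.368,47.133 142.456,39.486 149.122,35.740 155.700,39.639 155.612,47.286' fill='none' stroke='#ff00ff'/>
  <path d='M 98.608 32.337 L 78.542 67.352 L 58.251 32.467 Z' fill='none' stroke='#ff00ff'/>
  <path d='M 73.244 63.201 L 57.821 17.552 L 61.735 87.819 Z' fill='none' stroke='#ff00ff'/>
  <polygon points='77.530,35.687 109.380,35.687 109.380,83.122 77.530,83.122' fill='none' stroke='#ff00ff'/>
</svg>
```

Since the viewBox matches the mm dimensions, user units are millimetres directly. The only transform is the Y-flip y_m = 143.552 − y_svg.

Shape 1 is a regular polygon drawn with `<polygon>`. Its stroke #ff00ff means cut at S784, F1389. After flipping Y the toolpath is (148.946,92.520) → (142.368,96.419) → (142.456,104.066) → (149.122,107.812) → (155.700,103.913) → (155.612,96.266) → (148.946,92.520), returning to the start.

Shape 2 is a regular polygon drawn with `<path>`. Its stroke #ff00ff means cut at S784, F1389. After flipping Y the toolpath is (98.608,111.215) → (78.542,76.200) → (58.251,111.085) → (98.608,111.215), returning to the start.

Shape 3 is a closed polygon drawn with `<path>`. Its stroke #ff00ff means cut at S784, F1389. After flipping Y the toolpath is (73.244,80.351) → (57.821,126.000) → (61.735,55.733) → (73.244,80.351), returning to the start.

Shape 4 is a rectangle drawn with `<polygon>`. Its stroke #ff00ff means cut at S784, F1389. After flipping Y the toolpath is (77.530,107.865) → (109.380,107.865) → (109.380,60.430) → (77.530,60.430) → (77.530,107.865), returning to the start.

; LightBurn 1.7.01
; GRBL device profile, absolute coords
G21
G90
G0 X148.946 Y92.520
M3 S784
G01 X142.368 Y96.419 F1389
G01 X142.456 Y104.066
G01 X149.122 Y107.812
G01 X155.700 Y103.913
G01 X155.612 Y96.266
G01 X148.946 Y92.520
M5
G0 X98.608 Y111.215
M3 S784
G01 X78.542 Y76.200 F1389
G01 X58.251 Y111.085
G01 X98.608 Y111.215
M5
G0 X73.244 Y80.351
M3 S784
G01 X57.821 Y126.000 F1389
G01 X61.735 Y55.733
G01 X73.244 Y80.351
M5
G0 X77.530 Y107.865
M3 S784
G01 X109.380 Y107.865 F1389
G01 X109.380 Y60.430
G01 X77.530 Y60.430
G01 X77.530 Y107.865
M5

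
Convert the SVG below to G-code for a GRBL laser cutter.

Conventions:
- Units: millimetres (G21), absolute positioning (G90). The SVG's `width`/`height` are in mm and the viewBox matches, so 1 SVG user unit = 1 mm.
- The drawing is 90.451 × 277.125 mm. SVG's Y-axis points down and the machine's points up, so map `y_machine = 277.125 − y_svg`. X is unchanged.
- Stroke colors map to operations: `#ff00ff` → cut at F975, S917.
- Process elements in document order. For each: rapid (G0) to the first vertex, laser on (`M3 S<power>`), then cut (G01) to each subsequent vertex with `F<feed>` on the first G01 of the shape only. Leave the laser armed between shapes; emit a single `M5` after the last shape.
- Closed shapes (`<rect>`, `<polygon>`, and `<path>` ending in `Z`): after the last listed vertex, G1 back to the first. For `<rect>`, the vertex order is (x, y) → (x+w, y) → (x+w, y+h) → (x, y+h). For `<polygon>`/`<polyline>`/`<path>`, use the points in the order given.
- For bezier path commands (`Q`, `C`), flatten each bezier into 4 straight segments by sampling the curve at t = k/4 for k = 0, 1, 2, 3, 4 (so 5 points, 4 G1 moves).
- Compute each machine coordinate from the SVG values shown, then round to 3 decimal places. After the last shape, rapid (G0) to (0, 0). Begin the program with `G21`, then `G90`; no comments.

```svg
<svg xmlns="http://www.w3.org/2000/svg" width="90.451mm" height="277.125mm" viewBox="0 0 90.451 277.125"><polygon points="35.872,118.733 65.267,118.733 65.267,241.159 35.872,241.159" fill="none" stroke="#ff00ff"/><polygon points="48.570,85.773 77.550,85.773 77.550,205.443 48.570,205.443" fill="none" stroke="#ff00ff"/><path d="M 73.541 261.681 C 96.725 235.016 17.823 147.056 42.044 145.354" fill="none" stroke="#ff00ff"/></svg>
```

viewBox `0 0 90.451 277.125` with mm width/height → 1 unit = 1 mm. Flip: y_m = 277.125 − y_svg.

**Shape 1** — `<polygon>` rectangle, stroke `#ff00ff` → cut (S917, F975). Machine vertices: (35.872,158.392) → (65.267,158.392) → (65.267,35.966) → (35.872,35.966) → (35.872,158.392). Closed: final G1 returns to the first vertex.

**Shape 2** — `<polygon>` rectangle, stroke `#ff00ff` → cut (S917, F975). Machine vertices: (48.570,191.352) → (77.550,191.352) → (77.550,71.682) → (48.570,71.682) → (48.570,191.352). Closed: final G1 returns to the first vertex.

**Shape 3** — `<path>` cubic bezier, stroke `#ff00ff` → cut (S917, F975). Control points (SVG): P0=(73.541,261.681), P1=(96.725,235.016), P2=(17.823,147.056), P3=(42.044,145.354); sampled at t=k/4. Machine vertices: (73.541,15.444) → (74.994,44.630) → (57.404,82.969) → (40.007,116.627) → (42.044,131.771). Open path.

G21
G90
G0 X35.872 Y158.392
M3 S917
G01 X65.267 Y158.392 F975
G01 X65.267 Y35.966
G01 X35.872 Y35.966
G01 X35.872 Y158.392
G0 X48.570 Y191.352
M3 S917
G01 X77.550 Y191.352 F975
G01 X77.550 Y71.682
G01 X48.570 Y71.682
G01 X48.570 Y191.352
G0 X73.541 Y15.444
M3 S917
G01 X74.994 Y44.630 F975
G01 X57.404 Y82.969
G01 X40.007 Y116.627
G01 X42.044 Y131.771
M5
G0 X0.000 Y0.000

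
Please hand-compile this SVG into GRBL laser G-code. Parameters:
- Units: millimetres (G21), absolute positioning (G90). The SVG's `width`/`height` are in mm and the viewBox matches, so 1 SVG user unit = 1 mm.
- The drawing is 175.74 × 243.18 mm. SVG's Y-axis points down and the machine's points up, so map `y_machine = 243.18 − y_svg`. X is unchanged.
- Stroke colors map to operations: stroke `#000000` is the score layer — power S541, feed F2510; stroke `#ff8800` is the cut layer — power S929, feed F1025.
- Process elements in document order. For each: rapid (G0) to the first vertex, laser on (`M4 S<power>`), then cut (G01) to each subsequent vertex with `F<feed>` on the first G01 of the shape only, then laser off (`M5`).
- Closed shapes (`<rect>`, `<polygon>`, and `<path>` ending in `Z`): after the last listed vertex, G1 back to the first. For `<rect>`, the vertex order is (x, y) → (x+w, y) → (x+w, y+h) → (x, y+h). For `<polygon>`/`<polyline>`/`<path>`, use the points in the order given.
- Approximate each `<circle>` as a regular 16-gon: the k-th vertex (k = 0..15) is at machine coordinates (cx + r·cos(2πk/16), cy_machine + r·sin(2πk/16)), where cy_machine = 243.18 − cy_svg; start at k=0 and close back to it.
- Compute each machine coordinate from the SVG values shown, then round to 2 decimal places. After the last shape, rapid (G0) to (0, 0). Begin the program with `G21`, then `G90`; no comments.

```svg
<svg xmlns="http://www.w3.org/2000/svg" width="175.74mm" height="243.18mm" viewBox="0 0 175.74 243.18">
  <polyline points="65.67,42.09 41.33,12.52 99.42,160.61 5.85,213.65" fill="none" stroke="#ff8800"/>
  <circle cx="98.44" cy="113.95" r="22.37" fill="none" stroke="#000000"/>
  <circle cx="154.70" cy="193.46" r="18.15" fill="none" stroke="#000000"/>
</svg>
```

G21
G90
G0 X65.67 Y201.09
M4 S929
G01 X41.33 Y230.66 F1025
G01 X99.42 Y82.57
G01 X5.85 Y29.53
M5
G0 X120.81 Y129.23
M4 S541
G01 X119.11 Y137.79 F2510
G01 X114.26 Y145.05
G01 X107.00 Y149.90
G01 X98.44 Y151.60
G01 X89.88 Y149.90
G01 X82.62 Y145.05
G01 X77.77 Y137.79
G01 X76.07 Y129.23
G01 X77.77 Y120.67
G01 X82.62 Y113.41
G01 X89.88 Y108.56
G01 X98.44 Y106.86
G01 X107.00 Y108.56
G01 X114.26 Y113.41
G01 X119.11 Y120.67
G01 X120.81 Y129.23
M5
G0 X172.85 Y49.72
M4 S541
G01 X171.47 Y56.67 F2510
G01 X167.53 Y62.55
G01 X161.65 Y66.49
G01 X154.70 Y67.87
G01 X147.75 Y66.49
G01 X141.87 Y62.55
G01 X137.93 Y56.67
G01 X136.55 Y49.72
G01 X137.93 Y42.77
G01 X141.87 Y36.89
G01 X147.75 Y32.95
G01 X154.70 Y31.57
G01 X161.65 Y32.95
G01 X167.53 Y36.89
G01 X171.47 Y42.77
G01 X172.85 Y49.72
M5
G0 X0.00 Y0.00

Since the viewBox matches the mm dimensions, user units are millimetres directly. The only transform is the Y-flip y_m = 243.18 − y_svg.

Shape 1 is a open polyline drawn with `<polyline>`. Its stroke #ff8800 means cut at S929, F1025. After flipping Y the toolpath is (65.67,201.09) → (41.33,230.66) → (99.42,82.57) → (5.85,29.53).

Shape 2 is a circle drawn with `<circle>`. Its stroke #000000 means score at S541, F2510. After flipping Y the toolpath is (120.81,129.23) → (119.11,137.79) → (114.26,145.05) → (107.00,149.90) → (98.44,151.60) → (89.88,149.90) → (82.62,145.05) → (77.77,137.79) → (76.07,129.23) → (77.77,120.67) → (82.62,113.41) → (89.88,108.56) → (98.44,106.86) → (107.00,108.56) → (114.26,113.41) → (119.11,120.67) → (120.81,129.23), returning to the start.

Shape 3 is a circle drawn with `<circle>`. Its stroke #000000 means score at S541, F2510. After flipping Y the toolpath is (172.85,49.72) → (171.47,56.67) → (167.53,62.55) → (161.65,66.49) → (154.70,67.87) → (147.75,66.49) → (141.87,62.55) → (137.93,56.67) → (136.55,49.72) → (137.93,42.77) → (141.87,36.89) → (147.75,32.95) → (154.70,31.57) → (161.65,32.95) → (167.53,36.89) → (171.47,42.77) → (172.85,49.72), returning to the start.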